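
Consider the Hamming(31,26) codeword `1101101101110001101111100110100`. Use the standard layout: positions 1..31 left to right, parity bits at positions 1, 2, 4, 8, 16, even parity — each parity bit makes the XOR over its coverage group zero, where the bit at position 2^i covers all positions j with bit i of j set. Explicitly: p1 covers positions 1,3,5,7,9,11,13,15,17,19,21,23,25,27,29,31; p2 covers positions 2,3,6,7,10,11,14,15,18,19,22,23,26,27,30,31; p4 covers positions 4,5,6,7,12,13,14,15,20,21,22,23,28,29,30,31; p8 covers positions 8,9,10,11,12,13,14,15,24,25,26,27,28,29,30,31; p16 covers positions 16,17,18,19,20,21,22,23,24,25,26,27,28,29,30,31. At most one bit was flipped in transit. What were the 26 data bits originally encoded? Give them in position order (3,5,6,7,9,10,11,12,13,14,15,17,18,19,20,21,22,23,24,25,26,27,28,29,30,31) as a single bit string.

s1: b1⊕b3⊕b5⊕b7⊕b9⊕b11⊕b13⊕b15⊕b17⊕b19⊕b21⊕b23⊕b25⊕b27⊕b29⊕b31 = 1⊕0⊕1⊕1⊕0⊕1⊕0⊕0⊕1⊕1⊕1⊕1⊕0⊕1⊕1⊕0 = 0
s2: b2⊕b3⊕b6⊕b7⊕b10⊕b11⊕b14⊕b15⊕b18⊕b19⊕b22⊕b23⊕b26⊕b27⊕b30⊕b31 = 1⊕0⊕0⊕1⊕1⊕1⊕0⊕0⊕0⊕1⊕1⊕1⊕1⊕1⊕0⊕0 = 1
s4: b4⊕b5⊕b6⊕b7⊕b12⊕b13⊕b14⊕b15⊕b20⊕b21⊕b22⊕b23⊕b28⊕b29⊕b30⊕b31 = 1⊕1⊕0⊕1⊕1⊕0⊕0⊕0⊕1⊕1⊕1⊕1⊕0⊕1⊕0⊕0 = 1
s8: b8⊕b9⊕b10⊕b11⊕b12⊕b13⊕b14⊕b15⊕b24⊕b25⊕b26⊕b27⊕b28⊕b29⊕b30⊕b31 = 1⊕0⊕1⊕1⊕1⊕0⊕0⊕0⊕0⊕0⊕1⊕1⊕0⊕1⊕0⊕0 = 1
s16: b16⊕b17⊕b18⊕b19⊕b20⊕b21⊕b22⊕b23⊕b24⊕b25⊕b26⊕b27⊕b28⊕b29⊕b30⊕b31 = 1⊕1⊕0⊕1⊕1⊕1⊕1⊕1⊕0⊕0⊕1⊕1⊕0⊕1⊕0⊕0 = 0
Syndrome (s16...s1) = 01110 → position 14.
Flip bit 14: corrected codeword = 1101101101110101101111100110100
Data bits at positions 3,5,6,7,9,10,11,12,13,14,15,17,18,19,20,21,22,23,24,25,26,27,28,29,30,31: 01010111010101111100110100

01010111010101111100110100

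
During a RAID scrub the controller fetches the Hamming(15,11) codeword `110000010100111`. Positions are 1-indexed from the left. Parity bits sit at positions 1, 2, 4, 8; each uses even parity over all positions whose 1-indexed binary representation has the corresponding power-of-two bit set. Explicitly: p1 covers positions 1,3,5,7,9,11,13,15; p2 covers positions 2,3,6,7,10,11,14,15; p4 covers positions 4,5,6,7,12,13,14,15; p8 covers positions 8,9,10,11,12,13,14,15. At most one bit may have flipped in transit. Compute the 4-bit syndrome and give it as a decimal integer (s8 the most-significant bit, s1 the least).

s1: b1⊕b3⊕b5⊕b7⊕b9⊕b11⊕b13⊕b15 = 1⊕0⊕0⊕0⊕0⊕0⊕1⊕1 = 1
s2: b2⊕b3⊕b6⊕b7⊕b10⊕b11⊕b14⊕b15 = 1⊕0⊕0⊕0⊕1⊕0⊕1⊕1 = 0
s4: b4⊕b5⊕b6⊕b7⊕b12⊕b13⊕b14⊕b15 = 0⊕0⊕0⊕0⊕0⊕1⊕1⊕1 = 1
s8: b8⊕b9⊕b10⊕b11⊕b12⊕b13⊕b14⊕b15 = 1⊕0⊕1⊕0⊕0⊕1⊕1⊕1 = 1
Syndrome (s8...s1) = 1101 → position 13.

13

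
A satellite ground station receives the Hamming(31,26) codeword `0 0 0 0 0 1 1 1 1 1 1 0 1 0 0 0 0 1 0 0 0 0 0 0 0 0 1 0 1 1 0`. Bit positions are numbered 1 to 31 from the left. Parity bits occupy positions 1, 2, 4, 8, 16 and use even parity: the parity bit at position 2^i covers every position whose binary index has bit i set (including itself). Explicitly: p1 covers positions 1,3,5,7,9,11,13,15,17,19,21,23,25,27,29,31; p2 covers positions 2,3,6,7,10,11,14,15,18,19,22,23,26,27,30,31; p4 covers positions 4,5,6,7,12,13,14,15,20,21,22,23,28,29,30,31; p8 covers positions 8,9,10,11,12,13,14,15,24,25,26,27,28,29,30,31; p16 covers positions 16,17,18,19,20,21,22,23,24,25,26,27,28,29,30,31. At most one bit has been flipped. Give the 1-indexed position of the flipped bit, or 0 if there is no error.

s1: b1⊕b3⊕b5⊕b7⊕b9⊕b11⊕b13⊕b15⊕b17⊕b19⊕b21⊕b23⊕b25⊕b27⊕b29⊕b31 = 0⊕0⊕0⊕1⊕1⊕1⊕1⊕0⊕0⊕0⊕0⊕0⊕0⊕1⊕1⊕0 = 0
s2: b2⊕b3⊕b6⊕b7⊕b10⊕b11⊕b14⊕b15⊕b18⊕b19⊕b22⊕b23⊕b26⊕b27⊕b30⊕b31 = 0⊕0⊕1⊕1⊕1⊕1⊕0⊕0⊕1⊕0⊕0⊕0⊕0⊕1⊕1⊕0 = 1
s4: b4⊕b5⊕b6⊕b7⊕b12⊕b13⊕b14⊕b15⊕b20⊕b21⊕b22⊕b23⊕b28⊕b29⊕b30⊕b31 = 0⊕0⊕1⊕1⊕0⊕1⊕0⊕0⊕0⊕0⊕0⊕0⊕0⊕1⊕1⊕0 = 1
s8: b8⊕b9⊕b10⊕b11⊕b12⊕b13⊕b14⊕b15⊕b24⊕b25⊕b26⊕b27⊕b28⊕b29⊕b30⊕b31 = 1⊕1⊕1⊕1⊕0⊕1⊕0⊕0⊕0⊕0⊕0⊕1⊕0⊕1⊕1⊕0 = 0
s16: b16⊕b17⊕b18⊕b19⊕b20⊕b21⊕b22⊕b23⊕b24⊕b25⊕b26⊕b27⊕b28⊕b29⊕b30⊕b31 = 0⊕0⊕1⊕0⊕0⊕0⊕0⊕0⊕0⊕0⊕0⊕1⊕0⊕1⊕1⊕0 = 0
Syndrome (s16...s1) = 00110 → position 6.

6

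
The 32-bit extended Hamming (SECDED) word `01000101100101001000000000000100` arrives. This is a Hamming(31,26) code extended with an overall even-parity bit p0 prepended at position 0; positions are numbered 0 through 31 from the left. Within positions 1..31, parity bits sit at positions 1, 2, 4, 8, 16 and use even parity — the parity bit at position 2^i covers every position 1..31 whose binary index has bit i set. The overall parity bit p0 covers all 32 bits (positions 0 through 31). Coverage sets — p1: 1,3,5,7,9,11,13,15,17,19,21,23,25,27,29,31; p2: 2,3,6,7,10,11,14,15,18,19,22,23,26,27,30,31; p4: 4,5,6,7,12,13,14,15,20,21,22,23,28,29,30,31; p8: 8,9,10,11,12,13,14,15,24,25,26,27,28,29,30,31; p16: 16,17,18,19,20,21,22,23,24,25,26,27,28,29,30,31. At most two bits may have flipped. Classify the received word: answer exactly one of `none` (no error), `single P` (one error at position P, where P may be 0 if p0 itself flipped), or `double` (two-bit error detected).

s1: b1⊕b3⊕b5⊕b7⊕b9⊕b11⊕b13⊕b15⊕b17⊕b19⊕b21⊕b23⊕b25⊕b27⊕b29⊕b31 = 1⊕0⊕1⊕1⊕0⊕1⊕1⊕0⊕0⊕0⊕0⊕0⊕0⊕0⊕1⊕0 = 0
s2: b2⊕b3⊕b6⊕b7⊕b10⊕b11⊕b14⊕b15⊕b18⊕b19⊕b22⊕b23⊕b26⊕b27⊕b30⊕b31 = 0⊕0⊕0⊕1⊕0⊕1⊕0⊕0⊕0⊕0⊕0⊕0⊕0⊕0⊕0⊕0 = 0
s4: b4⊕b5⊕b6⊕b7⊕b12⊕b13⊕b14⊕b15⊕b20⊕b21⊕b22⊕b23⊕b28⊕b29⊕b30⊕b31 = 0⊕1⊕0⊕1⊕0⊕1⊕0⊕0⊕0⊕0⊕0⊕0⊕0⊕1⊕0⊕0 = 0
s8: b8⊕b9⊕b10⊕b11⊕b12⊕b13⊕b14⊕b15⊕b24⊕b25⊕b26⊕b27⊕b28⊕b29⊕b30⊕b31 = 1⊕0⊕0⊕1⊕0⊕1⊕0⊕0⊕0⊕0⊕0⊕0⊕0⊕1⊕0⊕0 = 0
s16: b16⊕b17⊕b18⊕b19⊕b20⊕b21⊕b22⊕b23⊕b24⊕b25⊕b26⊕b27⊕b28⊕b29⊕b30⊕b31 = 1⊕0⊕0⊕0⊕0⊕0⊕0⊕0⊕0⊕0⊕0⊕0⊕0⊕1⊕0⊕0 = 0
Syndrome (s16...s1) = 00000 → position 0 (no error).
Overall parity (XOR of all 32 bits, including p0): 0⊕1⊕0⊕0⊕0⊕1⊕0⊕1⊕1⊕0⊕0⊕1⊕0⊕1⊕0⊕0⊕1⊕0⊕0⊕0⊕0⊕0⊕0⊕0⊕0⊕0⊕0⊕0⊕0⊕1⊕0⊕0 = 0
Overall=0, syndrome position=0 → no error.

none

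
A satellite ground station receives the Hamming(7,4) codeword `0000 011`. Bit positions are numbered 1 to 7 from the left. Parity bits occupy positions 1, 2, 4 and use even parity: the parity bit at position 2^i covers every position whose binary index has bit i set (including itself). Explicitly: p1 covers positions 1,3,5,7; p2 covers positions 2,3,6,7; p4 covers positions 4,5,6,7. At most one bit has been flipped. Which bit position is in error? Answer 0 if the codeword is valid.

s1: b1⊕b3⊕b5⊕b7 = 0⊕0⊕0⊕1 = 1
s2: b2⊕b3⊕b6⊕b7 = 0⊕0⊕1⊕1 = 0
s4: b4⊕b5⊕b6⊕b7 = 0⊕0⊕1⊕1 = 0
Syndrome (s4...s1) = 001 → position 1.

1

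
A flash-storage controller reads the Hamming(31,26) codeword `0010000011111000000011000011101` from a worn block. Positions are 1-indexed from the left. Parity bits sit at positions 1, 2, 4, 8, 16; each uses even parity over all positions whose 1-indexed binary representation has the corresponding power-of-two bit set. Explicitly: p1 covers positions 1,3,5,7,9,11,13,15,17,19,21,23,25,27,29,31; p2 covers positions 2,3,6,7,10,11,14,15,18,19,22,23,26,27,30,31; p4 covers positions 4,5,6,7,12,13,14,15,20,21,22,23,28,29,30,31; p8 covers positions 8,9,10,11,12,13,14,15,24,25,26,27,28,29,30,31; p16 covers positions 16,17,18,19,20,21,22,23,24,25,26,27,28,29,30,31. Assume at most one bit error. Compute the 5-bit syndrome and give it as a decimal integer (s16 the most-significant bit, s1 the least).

12

s1: b1⊕b3⊕b5⊕b7⊕b9⊕b11⊕b13⊕b15⊕b17⊕b19⊕b21⊕b23⊕b25⊕b27⊕b29⊕b31 = 0⊕1⊕0⊕0⊕1⊕1⊕1⊕0⊕0⊕0⊕1⊕0⊕0⊕1⊕1⊕1 = 0
s2: b2⊕b3⊕b6⊕b7⊕b10⊕b11⊕b14⊕b15⊕b18⊕b19⊕b22⊕b23⊕b26⊕b27⊕b30⊕b31 = 0⊕1⊕0⊕0⊕1⊕1⊕0⊕0⊕0⊕0⊕1⊕0⊕0⊕1⊕0⊕1 = 0
s4: b4⊕b5⊕b6⊕b7⊕b12⊕b13⊕b14⊕b15⊕b20⊕b21⊕b22⊕b23⊕b28⊕b29⊕b30⊕b31 = 0⊕0⊕0⊕0⊕1⊕1⊕0⊕0⊕0⊕1⊕1⊕0⊕1⊕1⊕0⊕1 = 1
s8: b8⊕b9⊕b10⊕b11⊕b12⊕b13⊕b14⊕b15⊕b24⊕b25⊕b26⊕b27⊕b28⊕b29⊕b30⊕b31 = 0⊕1⊕1⊕1⊕1⊕1⊕0⊕0⊕0⊕0⊕0⊕1⊕1⊕1⊕0⊕1 = 1
s16: b16⊕b17⊕b18⊕b19⊕b20⊕b21⊕b22⊕b23⊕b24⊕b25⊕b26⊕b27⊕b28⊕b29⊕b30⊕b31 = 0⊕0⊕0⊕0⊕0⊕1⊕1⊕0⊕0⊕0⊕0⊕1⊕1⊕1⊕0⊕1 = 0
Syndrome (s16...s1) = 01100 → position 12.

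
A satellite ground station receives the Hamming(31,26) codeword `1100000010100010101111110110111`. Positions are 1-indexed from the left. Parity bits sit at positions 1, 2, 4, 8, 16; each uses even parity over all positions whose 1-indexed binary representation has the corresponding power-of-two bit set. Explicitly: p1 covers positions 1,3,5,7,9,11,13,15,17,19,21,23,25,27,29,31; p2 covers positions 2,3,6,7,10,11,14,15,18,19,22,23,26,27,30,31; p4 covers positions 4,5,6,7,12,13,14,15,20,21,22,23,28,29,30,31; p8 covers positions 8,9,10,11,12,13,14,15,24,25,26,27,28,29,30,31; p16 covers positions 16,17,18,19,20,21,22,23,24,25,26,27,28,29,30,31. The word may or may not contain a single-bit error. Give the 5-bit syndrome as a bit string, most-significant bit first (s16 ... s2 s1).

s1: b1⊕b3⊕b5⊕b7⊕b9⊕b11⊕b13⊕b15⊕b17⊕b19⊕b21⊕b23⊕b25⊕b27⊕b29⊕b31 = 1⊕0⊕0⊕0⊕1⊕1⊕0⊕1⊕1⊕1⊕1⊕1⊕0⊕1⊕1⊕1 = 1
s2: b2⊕b3⊕b6⊕b7⊕b10⊕b11⊕b14⊕b15⊕b18⊕b19⊕b22⊕b23⊕b26⊕b27⊕b30⊕b31 = 1⊕0⊕0⊕0⊕0⊕1⊕0⊕1⊕0⊕1⊕1⊕1⊕1⊕1⊕1⊕1 = 0
s4: b4⊕b5⊕b6⊕b7⊕b12⊕b13⊕b14⊕b15⊕b20⊕b21⊕b22⊕b23⊕b28⊕b29⊕b30⊕b31 = 0⊕0⊕0⊕0⊕0⊕0⊕0⊕1⊕1⊕1⊕1⊕1⊕0⊕1⊕1⊕1 = 0
s8: b8⊕b9⊕b10⊕b11⊕b12⊕b13⊕b14⊕b15⊕b24⊕b25⊕b26⊕b27⊕b28⊕b29⊕b30⊕b31 = 0⊕1⊕0⊕1⊕0⊕0⊕0⊕1⊕1⊕0⊕1⊕1⊕0⊕1⊕1⊕1 = 1
s16: b16⊕b17⊕b18⊕b19⊕b20⊕b21⊕b22⊕b23⊕b24⊕b25⊕b26⊕b27⊕b28⊕b29⊕b30⊕b31 = 0⊕1⊕0⊕1⊕1⊕1⊕1⊕1⊕1⊕0⊕1⊕1⊕0⊕1⊕1⊕1 = 0
Syndrome (s16...s1) = 01001 → position 9.

01001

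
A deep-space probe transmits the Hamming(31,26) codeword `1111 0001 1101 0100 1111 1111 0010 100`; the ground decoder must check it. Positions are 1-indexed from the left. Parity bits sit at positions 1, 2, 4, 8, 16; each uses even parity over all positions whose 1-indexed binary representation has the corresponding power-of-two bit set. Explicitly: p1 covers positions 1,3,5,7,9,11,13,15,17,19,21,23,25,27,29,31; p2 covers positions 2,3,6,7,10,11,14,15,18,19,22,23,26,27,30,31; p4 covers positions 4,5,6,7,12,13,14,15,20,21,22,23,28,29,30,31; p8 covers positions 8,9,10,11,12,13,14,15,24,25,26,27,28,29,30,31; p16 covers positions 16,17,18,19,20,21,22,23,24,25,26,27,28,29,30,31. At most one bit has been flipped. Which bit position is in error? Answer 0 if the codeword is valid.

s1: b1⊕b3⊕b5⊕b7⊕b9⊕b11⊕b13⊕b15⊕b17⊕b19⊕b21⊕b23⊕b25⊕b27⊕b29⊕b31 = 1⊕1⊕0⊕0⊕1⊕0⊕0⊕0⊕1⊕1⊕1⊕1⊕0⊕1⊕1⊕0 = 1
s2: b2⊕b3⊕b6⊕b7⊕b10⊕b11⊕b14⊕b15⊕b18⊕b19⊕b22⊕b23⊕b26⊕b27⊕b30⊕b31 = 1⊕1⊕0⊕0⊕1⊕0⊕1⊕0⊕1⊕1⊕1⊕1⊕0⊕1⊕0⊕0 = 1
s4: b4⊕b5⊕b6⊕b7⊕b12⊕b13⊕b14⊕b15⊕b20⊕b21⊕b22⊕b23⊕b28⊕b29⊕b30⊕b31 = 1⊕0⊕0⊕0⊕1⊕0⊕1⊕0⊕1⊕1⊕1⊕1⊕0⊕1⊕0⊕0 = 0
s8: b8⊕b9⊕b10⊕b11⊕b12⊕b13⊕b14⊕b15⊕b24⊕b25⊕b26⊕b27⊕b28⊕b29⊕b30⊕b31 = 1⊕1⊕1⊕0⊕1⊕0⊕1⊕0⊕1⊕0⊕0⊕1⊕0⊕1⊕0⊕0 = 0
s16: b16⊕b17⊕b18⊕b19⊕b20⊕b21⊕b22⊕b23⊕b24⊕b25⊕b26⊕b27⊕b28⊕b29⊕b30⊕b31 = 0⊕1⊕1⊕1⊕1⊕1⊕1⊕1⊕1⊕0⊕0⊕1⊕0⊕1⊕0⊕0 = 0
Syndrome (s16...s1) = 00011 → position 3.

3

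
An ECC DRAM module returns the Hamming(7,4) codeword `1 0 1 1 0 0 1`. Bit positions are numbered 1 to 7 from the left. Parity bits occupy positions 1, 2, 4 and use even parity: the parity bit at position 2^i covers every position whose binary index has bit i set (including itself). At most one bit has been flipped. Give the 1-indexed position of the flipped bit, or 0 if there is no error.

1

s1: b1⊕b3⊕b5⊕b7 = 1⊕1⊕0⊕1 = 1
s2: b2⊕b3⊕b6⊕b7 = 0⊕1⊕0⊕1 = 0
s4: b4⊕b5⊕b6⊕b7 = 1⊕0⊕0⊕1 = 0
Syndrome (s4...s1) = 001 → position 1.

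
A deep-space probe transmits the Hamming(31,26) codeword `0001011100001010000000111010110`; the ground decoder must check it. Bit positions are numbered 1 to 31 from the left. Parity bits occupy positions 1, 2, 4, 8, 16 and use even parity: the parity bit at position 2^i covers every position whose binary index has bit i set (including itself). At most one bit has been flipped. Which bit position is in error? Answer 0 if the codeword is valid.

s1: b1⊕b3⊕b5⊕b7⊕b9⊕b11⊕b13⊕b15⊕b17⊕b19⊕b21⊕b23⊕b25⊕b27⊕b29⊕b31 = 0⊕0⊕0⊕1⊕0⊕0⊕1⊕1⊕0⊕0⊕0⊕1⊕1⊕1⊕1⊕0 = 1
s2: b2⊕b3⊕b6⊕b7⊕b10⊕b11⊕b14⊕b15⊕b18⊕b19⊕b22⊕b23⊕b26⊕b27⊕b30⊕b31 = 0⊕0⊕1⊕1⊕0⊕0⊕0⊕1⊕0⊕0⊕0⊕1⊕0⊕1⊕1⊕0 = 0
s4: b4⊕b5⊕b6⊕b7⊕b12⊕b13⊕b14⊕b15⊕b20⊕b21⊕b22⊕b23⊕b28⊕b29⊕b30⊕b31 = 1⊕0⊕1⊕1⊕0⊕1⊕0⊕1⊕0⊕0⊕0⊕1⊕0⊕1⊕1⊕0 = 0
s8: b8⊕b9⊕b10⊕b11⊕b12⊕b13⊕b14⊕b15⊕b24⊕b25⊕b26⊕b27⊕b28⊕b29⊕b30⊕b31 = 1⊕0⊕0⊕0⊕0⊕1⊕0⊕1⊕1⊕1⊕0⊕1⊕0⊕1⊕1⊕0 = 0
s16: b16⊕b17⊕b18⊕b19⊕b20⊕b21⊕b22⊕b23⊕b24⊕b25⊕b26⊕b27⊕b28⊕b29⊕b30⊕b31 = 0⊕0⊕0⊕0⊕0⊕0⊕0⊕1⊕1⊕1⊕0⊕1⊕0⊕1⊕1⊕0 = 0
Syndrome (s16...s1) = 00001 → position 1.

1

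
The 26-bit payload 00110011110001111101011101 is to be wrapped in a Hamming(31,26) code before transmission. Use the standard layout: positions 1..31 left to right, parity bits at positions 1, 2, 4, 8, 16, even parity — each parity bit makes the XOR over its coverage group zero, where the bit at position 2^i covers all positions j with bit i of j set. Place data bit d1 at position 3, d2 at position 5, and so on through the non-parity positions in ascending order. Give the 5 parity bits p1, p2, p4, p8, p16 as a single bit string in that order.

01010

Place data bits at non-power-of-two positions: b3=0, b5=0, b6=1, b7=1, b9=0, b10=0, b11=1, b12=1, b13=1, b14=1, b15=0, b17=0, b18=0, b19=1, b20=1, b21=1, b22=1, b23=1, b24=0, b25=1, b26=0, b27=1, b28=1, b29=1, b30=0, b31=1.
p1 = XOR of data positions {3,5,7,9,11,13,15,17,19,21,23,25,27,29,31} = 0⊕0⊕1⊕0⊕1⊕1⊕0⊕0⊕1⊕1⊕1⊕1⊕1⊕1⊕1 = 0
p2 = XOR of data positions {3,6,7,10,11,14,15,18,19,22,23,26,27,30,31} = 0⊕1⊕1⊕0⊕1⊕1⊕0⊕0⊕1⊕1⊕1⊕0⊕1⊕0⊕1 = 1
p4 = XOR of data positions {5,6,7,12,13,14,15,20,21,22,23,28,29,30,31} = 0⊕1⊕1⊕1⊕1⊕1⊕0⊕1⊕1⊕1⊕1⊕1⊕1⊕0⊕1 = 0
p8 = XOR of data positions {9,10,11,12,13,14,15,24,25,26,27,28,29,30,31} = 0⊕0⊕1⊕1⊕1⊕1⊕0⊕0⊕1⊕0⊕1⊕1⊕1⊕0⊕1 = 1
p16 = XOR of data positions {17,18,19,20,21,22,23,24,25,26,27,28,29,30,31} = 0⊕0⊕1⊕1⊕1⊕1⊕1⊕0⊕1⊕0⊕1⊕1⊕1⊕0⊕1 = 0
Parity bits p1,p2,p4,p8,p16 = 01010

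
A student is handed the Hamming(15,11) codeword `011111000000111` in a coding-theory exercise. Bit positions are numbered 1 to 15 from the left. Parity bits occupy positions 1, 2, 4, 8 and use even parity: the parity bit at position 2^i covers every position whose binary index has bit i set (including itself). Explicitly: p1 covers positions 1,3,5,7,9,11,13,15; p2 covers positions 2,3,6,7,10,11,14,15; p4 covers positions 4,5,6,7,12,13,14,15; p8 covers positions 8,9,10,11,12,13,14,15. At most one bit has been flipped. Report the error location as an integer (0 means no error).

s1: b1⊕b3⊕b5⊕b7⊕b9⊕b11⊕b13⊕b15 = 0⊕1⊕1⊕0⊕0⊕0⊕1⊕1 = 0
s2: b2⊕b3⊕b6⊕b7⊕b10⊕b11⊕b14⊕b15 = 1⊕1⊕1⊕0⊕0⊕0⊕1⊕1 = 1
s4: b4⊕b5⊕b6⊕b7⊕b12⊕b13⊕b14⊕b15 = 1⊕1⊕1⊕0⊕0⊕1⊕1⊕1 = 0
s8: b8⊕b9⊕b10⊕b11⊕b12⊕b13⊕b14⊕b15 = 0⊕0⊕0⊕0⊕0⊕1⊕1⊕1 = 1
Syndrome (s8...s1) = 1010 → position 10.

10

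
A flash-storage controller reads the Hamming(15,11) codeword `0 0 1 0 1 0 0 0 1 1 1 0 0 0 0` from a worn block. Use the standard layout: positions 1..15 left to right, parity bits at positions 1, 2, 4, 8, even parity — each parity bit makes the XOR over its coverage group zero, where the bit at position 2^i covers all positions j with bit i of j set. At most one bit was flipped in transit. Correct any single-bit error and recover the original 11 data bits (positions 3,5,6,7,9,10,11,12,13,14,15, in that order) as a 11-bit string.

11001110010

s1: b1⊕b3⊕b5⊕b7⊕b9⊕b11⊕b13⊕b15 = 0⊕1⊕1⊕0⊕1⊕1⊕0⊕0 = 0
s2: b2⊕b3⊕b6⊕b7⊕b10⊕b11⊕b14⊕b15 = 0⊕1⊕0⊕0⊕1⊕1⊕0⊕0 = 1
s4: b4⊕b5⊕b6⊕b7⊕b12⊕b13⊕b14⊕b15 = 0⊕1⊕0⊕0⊕0⊕0⊕0⊕0 = 1
s8: b8⊕b9⊕b10⊕b11⊕b12⊕b13⊕b14⊕b15 = 0⊕1⊕1⊕1⊕0⊕0⊕0⊕0 = 1
Syndrome (s8...s1) = 1110 → position 14.
Flip bit 14: corrected codeword = 001010001110010
Data bits at positions 3,5,6,7,9,10,11,12,13,14,15: 11001110010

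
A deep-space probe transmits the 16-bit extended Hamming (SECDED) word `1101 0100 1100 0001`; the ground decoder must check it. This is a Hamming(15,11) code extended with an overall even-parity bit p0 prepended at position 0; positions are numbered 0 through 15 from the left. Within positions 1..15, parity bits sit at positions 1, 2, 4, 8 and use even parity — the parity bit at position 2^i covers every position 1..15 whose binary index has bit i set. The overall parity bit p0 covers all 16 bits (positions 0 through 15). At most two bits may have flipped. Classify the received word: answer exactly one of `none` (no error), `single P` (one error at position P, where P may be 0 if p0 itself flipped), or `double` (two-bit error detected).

single 9

s1: b1⊕b3⊕b5⊕b7⊕b9⊕b11⊕b13⊕b15 = 1⊕1⊕1⊕0⊕1⊕0⊕0⊕1 = 1
s2: b2⊕b3⊕b6⊕b7⊕b10⊕b11⊕b14⊕b15 = 0⊕1⊕0⊕0⊕0⊕0⊕0⊕1 = 0
s4: b4⊕b5⊕b6⊕b7⊕b12⊕b13⊕b14⊕b15 = 0⊕1⊕0⊕0⊕0⊕0⊕0⊕1 = 0
s8: b8⊕b9⊕b10⊕b11⊕b12⊕b13⊕b14⊕b15 = 1⊕1⊕0⊕0⊕0⊕0⊕0⊕1 = 1
Syndrome (s8...s1) = 1001 → position 9.
Overall parity (XOR of all 16 bits, including p0): 1⊕1⊕0⊕1⊕0⊕1⊕0⊕0⊕1⊕1⊕0⊕0⊕0⊕0⊕0⊕1 = 1
Overall=1, syndrome position=9 → single-bit error at position 9.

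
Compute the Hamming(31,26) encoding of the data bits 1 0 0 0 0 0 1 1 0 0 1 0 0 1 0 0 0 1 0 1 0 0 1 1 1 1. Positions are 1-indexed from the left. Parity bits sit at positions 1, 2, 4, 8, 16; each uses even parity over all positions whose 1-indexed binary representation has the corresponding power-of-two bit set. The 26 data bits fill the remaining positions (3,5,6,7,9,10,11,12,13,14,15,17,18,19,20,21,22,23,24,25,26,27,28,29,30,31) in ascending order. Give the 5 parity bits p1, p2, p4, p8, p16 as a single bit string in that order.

01101

Place data bits at non-power-of-two positions: b3=1, b5=0, b6=0, b7=0, b9=0, b10=0, b11=1, b12=1, b13=0, b14=0, b15=1, b17=0, b18=0, b19=1, b20=0, b21=0, b22=0, b23=1, b24=0, b25=1, b26=0, b27=0, b28=1, b29=1, b30=1, b31=1.
p1 = XOR of data positions {3,5,7,9,11,13,15,17,19,21,23,25,27,29,31} = 1⊕0⊕0⊕0⊕1⊕0⊕1⊕0⊕1⊕0⊕1⊕1⊕0⊕1⊕1 = 0
p2 = XOR of data positions {3,6,7,10,11,14,15,18,19,22,23,26,27,30,31} = 1⊕0⊕0⊕0⊕1⊕0⊕1⊕0⊕1⊕0⊕1⊕0⊕0⊕1⊕1 = 1
p4 = XOR of data positions {5,6,7,12,13,14,15,20,21,22,23,28,29,30,31} = 0⊕0⊕0⊕1⊕0⊕0⊕1⊕0⊕0⊕0⊕1⊕1⊕1⊕1⊕1 = 1
p8 = XOR of data positions {9,10,11,12,13,14,15,24,25,26,27,28,29,30,31} = 0⊕0⊕1⊕1⊕0⊕0⊕1⊕0⊕1⊕0⊕0⊕1⊕1⊕1⊕1 = 0
p16 = XOR of data positions {17,18,19,20,21,22,23,24,25,26,27,28,29,30,31} = 0⊕0⊕1⊕0⊕0⊕0⊕1⊕0⊕1⊕0⊕0⊕1⊕1⊕1⊕1 = 1
Parity bits p1,p2,p4,p8,p16 = 01101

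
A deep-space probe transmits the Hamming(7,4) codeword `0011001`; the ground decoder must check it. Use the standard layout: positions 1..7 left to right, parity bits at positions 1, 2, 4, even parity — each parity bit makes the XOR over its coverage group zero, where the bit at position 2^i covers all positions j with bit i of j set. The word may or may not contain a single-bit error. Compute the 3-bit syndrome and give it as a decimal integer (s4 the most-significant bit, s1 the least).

0

s1: b1⊕b3⊕b5⊕b7 = 0⊕1⊕0⊕1 = 0
s2: b2⊕b3⊕b6⊕b7 = 0⊕1⊕0⊕1 = 0
s4: b4⊕b5⊕b6⊕b7 = 1⊕0⊕0⊕1 = 0
Syndrome (s4...s1) = 000 → position 0 (no error).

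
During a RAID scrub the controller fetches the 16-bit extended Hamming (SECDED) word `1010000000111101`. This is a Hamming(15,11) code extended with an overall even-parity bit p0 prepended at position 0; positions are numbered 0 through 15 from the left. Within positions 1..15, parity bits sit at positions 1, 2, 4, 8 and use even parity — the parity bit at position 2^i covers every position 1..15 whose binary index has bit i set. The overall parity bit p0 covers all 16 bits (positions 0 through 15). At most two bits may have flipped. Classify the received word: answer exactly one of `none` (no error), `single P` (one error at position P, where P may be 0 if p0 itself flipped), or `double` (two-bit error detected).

s1: b1⊕b3⊕b5⊕b7⊕b9⊕b11⊕b13⊕b15 = 0⊕0⊕0⊕0⊕0⊕1⊕1⊕1 = 1
s2: b2⊕b3⊕b6⊕b7⊕b10⊕b11⊕b14⊕b15 = 1⊕0⊕0⊕0⊕1⊕1⊕0⊕1 = 0
s4: b4⊕b5⊕b6⊕b7⊕b12⊕b13⊕b14⊕b15 = 0⊕0⊕0⊕0⊕1⊕1⊕0⊕1 = 1
s8: b8⊕b9⊕b10⊕b11⊕b12⊕b13⊕b14⊕b15 = 0⊕0⊕1⊕1⊕1⊕1⊕0⊕1 = 1
Syndrome (s8...s1) = 1101 → position 13.
Overall parity (XOR of all 16 bits, including p0): 1⊕0⊕1⊕0⊕0⊕0⊕0⊕0⊕0⊕0⊕1⊕1⊕1⊕1⊕0⊕1 = 1
Overall=1, syndrome position=13 → single-bit error at position 13.

single 13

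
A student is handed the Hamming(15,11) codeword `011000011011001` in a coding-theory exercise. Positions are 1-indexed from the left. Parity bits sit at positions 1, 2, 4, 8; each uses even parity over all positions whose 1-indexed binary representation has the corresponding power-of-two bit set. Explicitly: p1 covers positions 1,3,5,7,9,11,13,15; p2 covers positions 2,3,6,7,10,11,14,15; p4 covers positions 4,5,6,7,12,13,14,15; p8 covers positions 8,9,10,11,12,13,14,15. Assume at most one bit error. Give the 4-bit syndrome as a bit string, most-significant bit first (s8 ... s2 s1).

1000

s1: b1⊕b3⊕b5⊕b7⊕b9⊕b11⊕b13⊕b15 = 0⊕1⊕0⊕0⊕1⊕1⊕0⊕1 = 0
s2: b2⊕b3⊕b6⊕b7⊕b10⊕b11⊕b14⊕b15 = 1⊕1⊕0⊕0⊕0⊕1⊕0⊕1 = 0
s4: b4⊕b5⊕b6⊕b7⊕b12⊕b13⊕b14⊕b15 = 0⊕0⊕0⊕0⊕1⊕0⊕0⊕1 = 0
s8: b8⊕b9⊕b10⊕b11⊕b12⊕b13⊕b14⊕b15 = 1⊕1⊕0⊕1⊕1⊕0⊕0⊕1 = 1
Syndrome (s8...s1) = 1000 → position 8.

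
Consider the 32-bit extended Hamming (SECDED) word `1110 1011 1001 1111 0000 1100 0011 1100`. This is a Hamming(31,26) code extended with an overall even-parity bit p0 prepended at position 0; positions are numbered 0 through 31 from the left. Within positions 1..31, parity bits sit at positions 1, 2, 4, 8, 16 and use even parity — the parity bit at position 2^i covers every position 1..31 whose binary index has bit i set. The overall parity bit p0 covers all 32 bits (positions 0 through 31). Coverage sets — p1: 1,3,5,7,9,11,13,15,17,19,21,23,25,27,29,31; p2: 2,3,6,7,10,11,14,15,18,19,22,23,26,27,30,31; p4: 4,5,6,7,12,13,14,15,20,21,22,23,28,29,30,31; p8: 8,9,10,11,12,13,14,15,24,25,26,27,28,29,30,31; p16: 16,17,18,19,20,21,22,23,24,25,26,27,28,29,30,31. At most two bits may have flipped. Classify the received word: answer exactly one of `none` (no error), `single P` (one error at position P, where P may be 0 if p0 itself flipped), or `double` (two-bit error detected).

s1: b1⊕b3⊕b5⊕b7⊕b9⊕b11⊕b13⊕b15⊕b17⊕b19⊕b21⊕b23⊕b25⊕b27⊕b29⊕b31 = 1⊕0⊕0⊕1⊕0⊕1⊕1⊕1⊕0⊕0⊕1⊕0⊕0⊕1⊕1⊕0 = 0
s2: b2⊕b3⊕b6⊕b7⊕b10⊕b11⊕b14⊕b15⊕b18⊕b19⊕b22⊕b23⊕b26⊕b27⊕b30⊕b31 = 1⊕0⊕1⊕1⊕0⊕1⊕1⊕1⊕0⊕0⊕0⊕0⊕1⊕1⊕0⊕0 = 0
s4: b4⊕b5⊕b6⊕b7⊕b12⊕b13⊕b14⊕b15⊕b20⊕b21⊕b22⊕b23⊕b28⊕b29⊕b30⊕b31 = 1⊕0⊕1⊕1⊕1⊕1⊕1⊕1⊕1⊕1⊕0⊕0⊕1⊕1⊕0⊕0 = 1
s8: b8⊕b9⊕b10⊕b11⊕b12⊕b13⊕b14⊕b15⊕b24⊕b25⊕b26⊕b27⊕b28⊕b29⊕b30⊕b31 = 1⊕0⊕0⊕1⊕1⊕1⊕1⊕1⊕0⊕0⊕1⊕1⊕1⊕1⊕0⊕0 = 0
s16: b16⊕b17⊕b18⊕b19⊕b20⊕b21⊕b22⊕b23⊕b24⊕b25⊕b26⊕b27⊕b28⊕b29⊕b30⊕b31 = 0⊕0⊕0⊕0⊕1⊕1⊕0⊕0⊕0⊕0⊕1⊕1⊕1⊕1⊕0⊕0 = 0
Syndrome (s16...s1) = 00100 → position 4.
Overall parity (XOR of all 32 bits, including p0): 1⊕1⊕1⊕0⊕1⊕0⊕1⊕1⊕1⊕0⊕0⊕1⊕1⊕1⊕1⊕1⊕0⊕0⊕0⊕0⊕1⊕1⊕0⊕0⊕0⊕0⊕1⊕1⊕1⊕1⊕0⊕0 = 0
Overall=0, syndrome position=4 → double-bit error detected (uncorrectable).

double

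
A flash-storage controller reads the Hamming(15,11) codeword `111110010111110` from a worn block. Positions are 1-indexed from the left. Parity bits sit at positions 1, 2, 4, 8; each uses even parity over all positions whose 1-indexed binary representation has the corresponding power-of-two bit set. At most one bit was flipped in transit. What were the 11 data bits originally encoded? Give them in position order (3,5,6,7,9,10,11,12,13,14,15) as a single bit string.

s1: b1⊕b3⊕b5⊕b7⊕b9⊕b11⊕b13⊕b15 = 1⊕1⊕1⊕0⊕0⊕1⊕1⊕0 = 1
s2: b2⊕b3⊕b6⊕b7⊕b10⊕b11⊕b14⊕b15 = 1⊕1⊕0⊕0⊕1⊕1⊕1⊕0 = 1
s4: b4⊕b5⊕b6⊕b7⊕b12⊕b13⊕b14⊕b15 = 1⊕1⊕0⊕0⊕1⊕1⊕1⊕0 = 1
s8: b8⊕b9⊕b10⊕b11⊕b12⊕b13⊕b14⊕b15 = 1⊕0⊕1⊕1⊕1⊕1⊕1⊕0 = 0
Syndrome (s8...s1) = 0111 → position 7.
Flip bit 7: corrected codeword = 111110110111110
Data bits at positions 3,5,6,7,9,10,11,12,13,14,15: 11010111110

11010111110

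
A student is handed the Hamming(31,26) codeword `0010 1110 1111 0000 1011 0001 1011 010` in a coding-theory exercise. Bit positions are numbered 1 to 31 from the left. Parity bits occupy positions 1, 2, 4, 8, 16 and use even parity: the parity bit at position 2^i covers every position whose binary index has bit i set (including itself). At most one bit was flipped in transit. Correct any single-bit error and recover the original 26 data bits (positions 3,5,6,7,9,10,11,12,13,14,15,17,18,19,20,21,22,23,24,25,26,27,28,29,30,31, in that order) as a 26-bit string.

s1: b1⊕b3⊕b5⊕b7⊕b9⊕b11⊕b13⊕b15⊕b17⊕b19⊕b21⊕b23⊕b25⊕b27⊕b29⊕b31 = 0⊕1⊕1⊕1⊕1⊕1⊕0⊕0⊕1⊕1⊕0⊕0⊕1⊕1⊕0⊕0 = 1
s2: b2⊕b3⊕b6⊕b7⊕b10⊕b11⊕b14⊕b15⊕b18⊕b19⊕b22⊕b23⊕b26⊕b27⊕b30⊕b31 = 0⊕1⊕1⊕1⊕1⊕1⊕0⊕0⊕0⊕1⊕0⊕0⊕0⊕1⊕1⊕0 = 0
s4: b4⊕b5⊕b6⊕b7⊕b12⊕b13⊕b14⊕b15⊕b20⊕b21⊕b22⊕b23⊕b28⊕b29⊕b30⊕b31 = 0⊕1⊕1⊕1⊕1⊕0⊕0⊕0⊕1⊕0⊕0⊕0⊕1⊕0⊕1⊕0 = 1
s8: b8⊕b9⊕b10⊕b11⊕b12⊕b13⊕b14⊕b15⊕b24⊕b25⊕b26⊕b27⊕b28⊕b29⊕b30⊕b31 = 0⊕1⊕1⊕1⊕1⊕0⊕0⊕0⊕1⊕1⊕0⊕1⊕1⊕0⊕1⊕0 = 1
s16: b16⊕b17⊕b18⊕b19⊕b20⊕b21⊕b22⊕b23⊕b24⊕b25⊕b26⊕b27⊕b28⊕b29⊕b30⊕b31 = 0⊕1⊕0⊕1⊕1⊕0⊕0⊕0⊕1⊕1⊕0⊕1⊕1⊕0⊕1⊕0 = 0
Syndrome (s16...s1) = 01101 → position 13.
Flip bit 13: corrected codeword = 0010111011111000101100011011010
Data bits at positions 3,5,6,7,9,10,11,12,13,14,15,17,18,19,20,21,22,23,24,25,26,27,28,29,30,31: 11111111100101100011011010

11111111100101100011011010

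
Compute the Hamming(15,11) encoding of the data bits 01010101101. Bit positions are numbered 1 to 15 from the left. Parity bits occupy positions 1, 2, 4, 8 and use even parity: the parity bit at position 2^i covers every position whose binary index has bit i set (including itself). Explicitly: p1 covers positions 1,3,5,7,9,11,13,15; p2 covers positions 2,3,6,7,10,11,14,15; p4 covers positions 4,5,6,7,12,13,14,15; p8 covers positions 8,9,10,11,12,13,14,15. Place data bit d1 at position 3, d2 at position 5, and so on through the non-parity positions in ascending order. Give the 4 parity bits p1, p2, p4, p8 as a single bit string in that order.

0110

Place data bits at non-power-of-two positions: b3=0, b5=1, b6=0, b7=1, b9=0, b10=1, b11=0, b12=1, b13=1, b14=0, b15=1.
p1 = XOR of data positions {3,5,7,9,11,13,15} = 0⊕1⊕1⊕0⊕0⊕1⊕1 = 0
p2 = XOR of data positions {3,6,7,10,11,14,15} = 0⊕0⊕1⊕1⊕0⊕0⊕1 = 1
p4 = XOR of data positions {5,6,7,12,13,14,15} = 1⊕0⊕1⊕1⊕1⊕0⊕1 = 1
p8 = XOR of data positions {9,10,11,12,13,14,15} = 0⊕1⊕0⊕1⊕1⊕0⊕1 = 0
Parity bits p1,p2,p4,p8 = 0110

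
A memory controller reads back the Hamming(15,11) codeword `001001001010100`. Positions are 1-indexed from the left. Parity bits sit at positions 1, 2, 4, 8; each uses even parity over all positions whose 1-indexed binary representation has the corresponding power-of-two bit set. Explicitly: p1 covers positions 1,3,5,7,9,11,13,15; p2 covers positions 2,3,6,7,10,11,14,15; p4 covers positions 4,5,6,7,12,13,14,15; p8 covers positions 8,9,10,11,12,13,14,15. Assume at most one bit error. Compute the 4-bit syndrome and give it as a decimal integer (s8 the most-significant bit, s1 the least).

10

s1: b1⊕b3⊕b5⊕b7⊕b9⊕b11⊕b13⊕b15 = 0⊕1⊕0⊕0⊕1⊕1⊕1⊕0 = 0
s2: b2⊕b3⊕b6⊕b7⊕b10⊕b11⊕b14⊕b15 = 0⊕1⊕1⊕0⊕0⊕1⊕0⊕0 = 1
s4: b4⊕b5⊕b6⊕b7⊕b12⊕b13⊕b14⊕b15 = 0⊕0⊕1⊕0⊕0⊕1⊕0⊕0 = 0
s8: b8⊕b9⊕b10⊕b11⊕b12⊕b13⊕b14⊕b15 = 0⊕1⊕0⊕1⊕0⊕1⊕0⊕0 = 1
Syndrome (s8...s1) = 1010 → position 10.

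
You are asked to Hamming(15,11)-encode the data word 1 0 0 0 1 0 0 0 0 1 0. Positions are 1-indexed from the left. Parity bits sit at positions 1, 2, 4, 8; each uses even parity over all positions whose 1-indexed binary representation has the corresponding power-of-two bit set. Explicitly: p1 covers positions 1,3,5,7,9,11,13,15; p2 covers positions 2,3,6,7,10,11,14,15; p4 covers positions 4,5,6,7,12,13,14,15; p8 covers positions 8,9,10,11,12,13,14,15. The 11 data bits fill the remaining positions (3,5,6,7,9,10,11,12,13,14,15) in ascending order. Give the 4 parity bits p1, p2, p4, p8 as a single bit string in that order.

0010

Place data bits at non-power-of-two positions: b3=1, b5=0, b6=0, b7=0, b9=1, b10=0, b11=0, b12=0, b13=0, b14=1, b15=0.
p1 = XOR of data positions {3,5,7,9,11,13,15} = 1⊕0⊕0⊕1⊕0⊕0⊕0 = 0
p2 = XOR of data positions {3,6,7,10,11,14,15} = 1⊕0⊕0⊕0⊕0⊕1⊕0 = 0
p4 = XOR of data positions {5,6,7,12,13,14,15} = 0⊕0⊕0⊕0⊕0⊕1⊕0 = 1
p8 = XOR of data positions {9,10,11,12,13,14,15} = 1⊕0⊕0⊕0⊕0⊕1⊕0 = 0
Parity bits p1,p2,p4,p8 = 0010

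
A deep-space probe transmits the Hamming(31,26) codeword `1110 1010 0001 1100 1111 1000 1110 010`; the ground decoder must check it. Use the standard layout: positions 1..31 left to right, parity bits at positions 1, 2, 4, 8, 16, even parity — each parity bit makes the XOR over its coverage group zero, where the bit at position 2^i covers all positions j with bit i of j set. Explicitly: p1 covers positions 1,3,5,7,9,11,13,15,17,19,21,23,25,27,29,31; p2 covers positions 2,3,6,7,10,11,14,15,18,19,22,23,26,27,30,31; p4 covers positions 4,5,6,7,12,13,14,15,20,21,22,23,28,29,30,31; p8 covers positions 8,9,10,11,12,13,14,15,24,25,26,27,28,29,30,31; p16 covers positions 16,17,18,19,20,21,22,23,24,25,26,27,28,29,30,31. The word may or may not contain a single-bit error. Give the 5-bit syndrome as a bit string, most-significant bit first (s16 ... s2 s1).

s1: b1⊕b3⊕b5⊕b7⊕b9⊕b11⊕b13⊕b15⊕b17⊕b19⊕b21⊕b23⊕b25⊕b27⊕b29⊕b31 = 1⊕1⊕1⊕1⊕0⊕0⊕1⊕0⊕1⊕1⊕1⊕0⊕1⊕1⊕0⊕0 = 0
s2: b2⊕b3⊕b6⊕b7⊕b10⊕b11⊕b14⊕b15⊕b18⊕b19⊕b22⊕b23⊕b26⊕b27⊕b30⊕b31 = 1⊕1⊕0⊕1⊕0⊕0⊕1⊕0⊕1⊕1⊕0⊕0⊕1⊕1⊕1⊕0 = 1
s4: b4⊕b5⊕b6⊕b7⊕b12⊕b13⊕b14⊕b15⊕b20⊕b21⊕b22⊕b23⊕b28⊕b29⊕b30⊕b31 = 0⊕1⊕0⊕1⊕1⊕1⊕1⊕0⊕1⊕1⊕0⊕0⊕0⊕0⊕1⊕0 = 0
s8: b8⊕b9⊕b10⊕b11⊕b12⊕b13⊕b14⊕b15⊕b24⊕b25⊕b26⊕b27⊕b28⊕b29⊕b30⊕b31 = 0⊕0⊕0⊕0⊕1⊕1⊕1⊕0⊕0⊕1⊕1⊕1⊕0⊕0⊕1⊕0 = 1
s16: b16⊕b17⊕b18⊕b19⊕b20⊕b21⊕b22⊕b23⊕b24⊕b25⊕b26⊕b27⊕b28⊕b29⊕b30⊕b31 = 0⊕1⊕1⊕1⊕1⊕1⊕0⊕0⊕0⊕1⊕1⊕1⊕0⊕0⊕1⊕0 = 1
Syndrome (s16...s1) = 11010 → position 26.

11010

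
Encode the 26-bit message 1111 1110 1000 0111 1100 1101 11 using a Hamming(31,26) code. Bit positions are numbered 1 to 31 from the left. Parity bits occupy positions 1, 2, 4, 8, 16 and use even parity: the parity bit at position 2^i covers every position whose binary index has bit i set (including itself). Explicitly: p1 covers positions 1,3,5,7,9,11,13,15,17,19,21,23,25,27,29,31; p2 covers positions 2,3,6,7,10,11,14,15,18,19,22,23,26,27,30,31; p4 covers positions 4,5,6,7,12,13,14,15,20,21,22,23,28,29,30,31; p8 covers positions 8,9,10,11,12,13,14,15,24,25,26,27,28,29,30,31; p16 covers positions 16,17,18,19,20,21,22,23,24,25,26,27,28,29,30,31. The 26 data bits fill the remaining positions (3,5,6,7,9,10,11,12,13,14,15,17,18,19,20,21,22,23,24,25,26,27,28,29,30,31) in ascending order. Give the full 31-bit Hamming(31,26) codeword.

0011111111101000001111100110111

Place data bits at non-power-of-two positions: b3=1, b5=1, b6=1, b7=1, b9=1, b10=1, b11=1, b12=0, b13=1, b14=0, b15=0, b17=0, b18=0, b19=1, b20=1, b21=1, b22=1, b23=1, b24=0, b25=0, b26=1, b27=1, b28=0, b29=1, b30=1, b31=1.
p1 = XOR of data positions {3,5,7,9,11,13,15,17,19,21,23,25,27,29,31} = 1⊕1⊕1⊕1⊕1⊕1⊕0⊕0⊕1⊕1⊕1⊕0⊕1⊕1⊕1 = 0
p2 = XOR of data positions {3,6,7,10,11,14,15,18,19,22,23,26,27,30,31} = 1⊕1⊕1⊕1⊕1⊕0⊕0⊕0⊕1⊕1⊕1⊕1⊕1⊕1⊕1 = 0
p4 = XOR of data positions {5,6,7,12,13,14,15,20,21,22,23,28,29,30,31} = 1⊕1⊕1⊕0⊕1⊕0⊕0⊕1⊕1⊕1⊕1⊕0⊕1⊕1⊕1 = 1
p8 = XOR of data positions {9,10,11,12,13,14,15,24,25,26,27,28,29,30,31} = 1⊕1⊕1⊕0⊕1⊕0⊕0⊕0⊕0⊕1⊕1⊕0⊕1⊕1⊕1 = 1
p16 = XOR of data positions {17,18,19,20,21,22,23,24,25,26,27,28,29,30,31} = 0⊕0⊕1⊕1⊕1⊕1⊕1⊕0⊕0⊕1⊕1⊕0⊕1⊕1⊕1 = 0
Codeword b1..b31 = 0011111111101000001111100110111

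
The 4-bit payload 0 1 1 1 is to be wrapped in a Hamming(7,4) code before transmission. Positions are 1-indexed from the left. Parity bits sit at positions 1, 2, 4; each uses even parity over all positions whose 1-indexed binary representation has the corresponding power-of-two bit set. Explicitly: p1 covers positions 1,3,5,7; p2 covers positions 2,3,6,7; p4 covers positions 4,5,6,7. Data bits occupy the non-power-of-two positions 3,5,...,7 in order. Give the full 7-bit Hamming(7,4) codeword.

0001111

Place data bits at non-power-of-two positions: b3=0, b5=1, b6=1, b7=1.
p1 = XOR of data positions {3,5,7} = 0⊕1⊕1 = 0
p2 = XOR of data positions {3,6,7} = 0⊕1⊕1 = 0
p4 = XOR of data positions {5,6,7} = 1⊕1⊕1 = 1
Codeword b1..b7 = 0001111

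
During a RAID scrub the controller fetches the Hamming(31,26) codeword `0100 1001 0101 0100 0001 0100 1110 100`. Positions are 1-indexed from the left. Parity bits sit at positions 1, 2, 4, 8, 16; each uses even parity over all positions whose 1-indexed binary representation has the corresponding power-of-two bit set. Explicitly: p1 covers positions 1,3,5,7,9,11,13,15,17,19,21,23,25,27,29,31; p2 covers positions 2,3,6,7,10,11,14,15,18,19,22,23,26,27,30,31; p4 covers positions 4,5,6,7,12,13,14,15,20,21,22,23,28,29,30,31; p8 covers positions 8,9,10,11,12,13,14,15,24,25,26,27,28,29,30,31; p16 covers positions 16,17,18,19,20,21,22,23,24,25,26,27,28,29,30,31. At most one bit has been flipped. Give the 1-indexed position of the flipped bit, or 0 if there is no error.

0

s1: b1⊕b3⊕b5⊕b7⊕b9⊕b11⊕b13⊕b15⊕b17⊕b19⊕b21⊕b23⊕b25⊕b27⊕b29⊕b31 = 0⊕0⊕1⊕0⊕0⊕0⊕0⊕0⊕0⊕0⊕0⊕0⊕1⊕1⊕1⊕0 = 0
s2: b2⊕b3⊕b6⊕b7⊕b10⊕b11⊕b14⊕b15⊕b18⊕b19⊕b22⊕b23⊕b26⊕b27⊕b30⊕b31 = 1⊕0⊕0⊕0⊕1⊕0⊕1⊕0⊕0⊕0⊕1⊕0⊕1⊕1⊕0⊕0 = 0
s4: b4⊕b5⊕b6⊕b7⊕b12⊕b13⊕b14⊕b15⊕b20⊕b21⊕b22⊕b23⊕b28⊕b29⊕b30⊕b31 = 0⊕1⊕0⊕0⊕1⊕0⊕1⊕0⊕1⊕0⊕1⊕0⊕0⊕1⊕0⊕0 = 0
s8: b8⊕b9⊕b10⊕b11⊕b12⊕b13⊕b14⊕b15⊕b24⊕b25⊕b26⊕b27⊕b28⊕b29⊕b30⊕b31 = 1⊕0⊕1⊕0⊕1⊕0⊕1⊕0⊕0⊕1⊕1⊕1⊕0⊕1⊕0⊕0 = 0
s16: b16⊕b17⊕b18⊕b19⊕b20⊕b21⊕b22⊕b23⊕b24⊕b25⊕b26⊕b27⊕b28⊕b29⊕b30⊕b31 = 0⊕0⊕0⊕0⊕1⊕0⊕1⊕0⊕0⊕1⊕1⊕1⊕0⊕1⊕0⊕0 = 0
Syndrome (s16...s1) = 00000 → position 0 (no error).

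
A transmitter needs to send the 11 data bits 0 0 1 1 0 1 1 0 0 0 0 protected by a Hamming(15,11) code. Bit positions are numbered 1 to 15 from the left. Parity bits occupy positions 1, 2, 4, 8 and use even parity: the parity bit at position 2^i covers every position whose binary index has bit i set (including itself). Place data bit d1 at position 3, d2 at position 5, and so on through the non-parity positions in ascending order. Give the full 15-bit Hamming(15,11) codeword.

000001100110000

Place data bits at non-power-of-two positions: b3=0, b5=0, b6=1, b7=1, b9=0, b10=1, b11=1, b12=0, b13=0, b14=0, b15=0.
p1 = XOR of data positions {3,5,7,9,11,13,15} = 0⊕0⊕1⊕0⊕1⊕0⊕0 = 0
p2 = XOR of data positions {3,6,7,10,11,14,15} = 0⊕1⊕1⊕1⊕1⊕0⊕0 = 0
p4 = XOR of data positions {5,6,7,12,13,14,15} = 0⊕1⊕1⊕0⊕0⊕0⊕0 = 0
p8 = XOR of data positions {9,10,11,12,13,14,15} = 0⊕1⊕1⊕0⊕0⊕0⊕0 = 0
Codeword b1..b15 = 000001100110000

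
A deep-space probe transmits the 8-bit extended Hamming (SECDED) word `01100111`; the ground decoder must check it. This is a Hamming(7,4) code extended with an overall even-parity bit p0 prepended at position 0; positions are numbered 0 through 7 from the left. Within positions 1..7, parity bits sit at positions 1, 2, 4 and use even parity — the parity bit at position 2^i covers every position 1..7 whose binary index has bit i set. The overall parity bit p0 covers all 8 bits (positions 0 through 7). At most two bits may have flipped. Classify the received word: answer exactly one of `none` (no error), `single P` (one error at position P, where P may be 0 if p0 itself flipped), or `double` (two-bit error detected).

single 7

s1: b1⊕b3⊕b5⊕b7 = 1⊕0⊕1⊕1 = 1
s2: b2⊕b3⊕b6⊕b7 = 1⊕0⊕1⊕1 = 1
s4: b4⊕b5⊕b6⊕b7 = 0⊕1⊕1⊕1 = 1
Syndrome (s4...s1) = 111 → position 7.
Overall parity (XOR of all 8 bits, including p0): 0⊕1⊕1⊕0⊕0⊕1⊕1⊕1 = 1
Overall=1, syndrome position=7 → single-bit error at position 7.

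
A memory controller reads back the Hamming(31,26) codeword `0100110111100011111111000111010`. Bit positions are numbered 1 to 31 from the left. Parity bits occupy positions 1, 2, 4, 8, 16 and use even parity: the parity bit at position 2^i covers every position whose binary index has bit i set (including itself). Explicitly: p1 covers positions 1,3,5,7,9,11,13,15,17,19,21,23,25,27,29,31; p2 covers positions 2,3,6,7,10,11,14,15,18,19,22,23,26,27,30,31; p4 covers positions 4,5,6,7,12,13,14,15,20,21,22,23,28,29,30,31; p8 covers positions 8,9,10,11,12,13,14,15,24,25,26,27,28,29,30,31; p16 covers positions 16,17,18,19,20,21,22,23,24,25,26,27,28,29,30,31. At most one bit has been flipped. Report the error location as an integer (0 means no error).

s1: b1⊕b3⊕b5⊕b7⊕b9⊕b11⊕b13⊕b15⊕b17⊕b19⊕b21⊕b23⊕b25⊕b27⊕b29⊕b31 = 0⊕0⊕1⊕0⊕1⊕1⊕0⊕1⊕1⊕1⊕1⊕0⊕0⊕1⊕0⊕0 = 0
s2: b2⊕b3⊕b6⊕b7⊕b10⊕b11⊕b14⊕b15⊕b18⊕b19⊕b22⊕b23⊕b26⊕b27⊕b30⊕b31 = 1⊕0⊕1⊕0⊕1⊕1⊕0⊕1⊕1⊕1⊕1⊕0⊕1⊕1⊕1⊕0 = 1
s4: b4⊕b5⊕b6⊕b7⊕b12⊕b13⊕b14⊕b15⊕b20⊕b21⊕b22⊕b23⊕b28⊕b29⊕b30⊕b31 = 0⊕1⊕1⊕0⊕0⊕0⊕0⊕1⊕1⊕1⊕1⊕0⊕1⊕0⊕1⊕0 = 0
s8: b8⊕b9⊕b10⊕b11⊕b12⊕b13⊕b14⊕b15⊕b24⊕b25⊕b26⊕b27⊕b28⊕b29⊕b30⊕b31 = 1⊕1⊕1⊕1⊕0⊕0⊕0⊕1⊕0⊕0⊕1⊕1⊕1⊕0⊕1⊕0 = 1
s16: b16⊕b17⊕b18⊕b19⊕b20⊕b21⊕b22⊕b23⊕b24⊕b25⊕b26⊕b27⊕b28⊕b29⊕b30⊕b31 = 1⊕1⊕1⊕1⊕1⊕1⊕1⊕0⊕0⊕0⊕1⊕1⊕1⊕0⊕1⊕0 = 1
Syndrome (s16...s1) = 11010 → position 26.

26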